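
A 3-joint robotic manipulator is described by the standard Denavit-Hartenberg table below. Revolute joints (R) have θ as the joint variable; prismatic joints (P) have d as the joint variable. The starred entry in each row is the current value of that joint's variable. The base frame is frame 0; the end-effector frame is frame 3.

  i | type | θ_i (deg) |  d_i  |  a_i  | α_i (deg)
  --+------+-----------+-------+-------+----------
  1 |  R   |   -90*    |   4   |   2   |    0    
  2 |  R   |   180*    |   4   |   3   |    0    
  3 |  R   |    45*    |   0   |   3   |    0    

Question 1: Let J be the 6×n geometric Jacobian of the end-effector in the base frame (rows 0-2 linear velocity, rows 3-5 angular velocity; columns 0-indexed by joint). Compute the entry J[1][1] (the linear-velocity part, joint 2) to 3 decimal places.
-2.121

axis z_1 = (0.0000,0.0000,1.0000); lever o_n−o_1 = (-2.1213,5.1213,4.0000)
cross product → J_v[:, 1] = (-5.1213,-2.1213,0.0000)
J_ω[:, 1] = z_1
entry J[1][1] = -2.1213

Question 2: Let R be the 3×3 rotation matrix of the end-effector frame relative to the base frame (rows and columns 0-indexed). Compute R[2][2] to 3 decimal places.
1.000

End-effector z-axis (col 2 of R) = (0.0000,0.0000,1.0000)
R[2][2] = 1.0000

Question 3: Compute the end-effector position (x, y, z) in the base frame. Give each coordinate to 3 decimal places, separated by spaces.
-2.121 3.121 8.000

after link 1: o_1 = (0.0000, -2.0000, 4.0000)
after link 2: o_2 = (0.0000, 1.0000, 8.0000)
after link 3: o_3 = (-2.1213, 3.1213, 8.0000)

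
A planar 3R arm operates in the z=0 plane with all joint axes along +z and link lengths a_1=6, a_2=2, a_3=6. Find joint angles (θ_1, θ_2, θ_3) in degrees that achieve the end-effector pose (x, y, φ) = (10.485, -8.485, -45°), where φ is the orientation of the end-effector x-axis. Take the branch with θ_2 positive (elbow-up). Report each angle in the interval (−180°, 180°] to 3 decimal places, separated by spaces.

-45.004 45.020 -45.016

wrist centre = target − a_3·(cos φ, sin φ) = (6.2424, -4.2424)
cos θ_2 = (56.9647−6²−2²)/(2·6·2) = 0.7069; θ_2 = 45.0199° (elbow-up)
β = atan2(-4.2424,6.2424) = -34.2004°; ψ = atan2(1.4147,7.4137) = 10.8034°
θ_1 = β − ψ = -45.0038°
θ_3 = φ − θ_1 − θ_2 = -45.0161° (wrapped to (-180°,180°])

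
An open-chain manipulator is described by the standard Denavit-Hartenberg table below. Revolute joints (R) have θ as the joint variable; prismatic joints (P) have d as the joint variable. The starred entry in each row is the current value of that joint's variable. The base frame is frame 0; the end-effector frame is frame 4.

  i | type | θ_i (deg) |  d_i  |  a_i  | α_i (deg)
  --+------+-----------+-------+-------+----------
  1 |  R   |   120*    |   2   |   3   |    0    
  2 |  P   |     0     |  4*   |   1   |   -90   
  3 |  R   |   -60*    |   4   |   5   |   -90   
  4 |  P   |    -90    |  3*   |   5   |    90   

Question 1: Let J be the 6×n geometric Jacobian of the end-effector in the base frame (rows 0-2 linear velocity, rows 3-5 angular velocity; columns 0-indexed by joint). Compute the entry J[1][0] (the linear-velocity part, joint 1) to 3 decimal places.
axis z_0 = ẑ; lever o_n−o_0 = (-12.3433,3.3792,8.8301)
cross product → J_v[:, 0] = (-3.3792,-12.3433,0.0000)
J_ω[:, 0] = z_0
entry J[1][0] = -12.3433

-12.343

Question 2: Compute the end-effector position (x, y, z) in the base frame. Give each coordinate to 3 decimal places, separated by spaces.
-12.343 3.379 8.830

after link 1: o_1 = (-1.5000, 2.5981, 2.0000)
after link 2: o_2 = (-2.0000, 3.4641, 6.0000)
after link 3: o_3 = (-6.7141, 3.6292, 10.3301)
after link 4: o_4 = (-12.3433, 3.3792, 8.8301)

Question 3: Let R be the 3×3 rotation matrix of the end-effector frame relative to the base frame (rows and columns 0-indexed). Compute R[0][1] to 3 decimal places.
-0.433

End-effector y-axis (col 1 of R) = (-0.4330,0.7500,-0.5000)
R[0][1] = -0.4330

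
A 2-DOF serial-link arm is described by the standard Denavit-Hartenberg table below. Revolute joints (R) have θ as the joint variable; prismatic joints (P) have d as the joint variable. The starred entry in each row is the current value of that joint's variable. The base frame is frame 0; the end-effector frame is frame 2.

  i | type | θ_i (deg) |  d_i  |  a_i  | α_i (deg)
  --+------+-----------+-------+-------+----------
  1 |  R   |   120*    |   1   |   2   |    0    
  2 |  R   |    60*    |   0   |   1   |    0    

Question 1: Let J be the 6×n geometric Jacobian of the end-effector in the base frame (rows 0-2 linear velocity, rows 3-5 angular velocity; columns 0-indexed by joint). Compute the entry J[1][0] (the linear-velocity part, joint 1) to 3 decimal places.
-2.000

axis z_0 = ẑ; lever o_n−o_0 = (-2.0000,1.7321,1.0000)
cross product → J_v[:, 0] = (-1.7321,-2.0000,0.0000)
J_ω[:, 0] = z_0
entry J[1][0] = -2.0000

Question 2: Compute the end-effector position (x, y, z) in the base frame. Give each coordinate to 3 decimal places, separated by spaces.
-2.000 1.732 1.000

after link 1: o_1 = (-1.0000, 1.7321, 1.0000)
after link 2: o_2 = (-2.0000, 1.7321, 1.0000)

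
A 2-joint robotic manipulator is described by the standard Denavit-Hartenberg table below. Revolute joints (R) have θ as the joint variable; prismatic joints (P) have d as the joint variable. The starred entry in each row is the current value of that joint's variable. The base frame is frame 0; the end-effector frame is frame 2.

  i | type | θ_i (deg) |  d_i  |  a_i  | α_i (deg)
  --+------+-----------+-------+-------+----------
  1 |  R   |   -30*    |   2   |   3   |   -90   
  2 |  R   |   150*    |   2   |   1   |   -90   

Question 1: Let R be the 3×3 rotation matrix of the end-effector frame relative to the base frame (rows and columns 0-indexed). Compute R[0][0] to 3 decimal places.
End-effector x-axis (col 0 of R) = (-0.7500,0.4330,-0.5000)
R[0][0] = -0.7500

-0.750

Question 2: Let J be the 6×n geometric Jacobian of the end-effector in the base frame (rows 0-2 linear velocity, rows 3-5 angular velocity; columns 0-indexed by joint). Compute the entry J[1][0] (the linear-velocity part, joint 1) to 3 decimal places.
axis z_0 = ẑ; lever o_n−o_0 = (2.8481,0.6651,1.5000)
cross product → J_v[:, 0] = (-0.6651,2.8481,0.0000)
J_ω[:, 0] = z_0
entry J[1][0] = 2.8481

2.848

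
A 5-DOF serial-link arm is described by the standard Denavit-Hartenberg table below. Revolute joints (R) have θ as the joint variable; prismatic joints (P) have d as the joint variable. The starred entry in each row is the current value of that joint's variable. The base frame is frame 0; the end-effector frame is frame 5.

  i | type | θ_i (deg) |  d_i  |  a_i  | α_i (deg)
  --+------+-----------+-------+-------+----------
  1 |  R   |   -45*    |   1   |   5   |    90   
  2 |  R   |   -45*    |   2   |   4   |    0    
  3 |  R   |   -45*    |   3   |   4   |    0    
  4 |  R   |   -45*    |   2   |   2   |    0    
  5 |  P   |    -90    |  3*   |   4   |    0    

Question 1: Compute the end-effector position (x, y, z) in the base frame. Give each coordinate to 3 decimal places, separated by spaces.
after link 1: o_1 = (3.5355, -3.5355, 1.0000)
after link 2: o_2 = (4.1213, -6.9497, -1.8284)
after link 3: o_3 = (2.0000, -9.0711, -5.8284)
after link 4: o_4 = (-0.4142, -9.4853, -7.2426)
after link 5: o_5 = (-4.5355, -9.6066, -4.4142)

-4.536 -9.607 -4.414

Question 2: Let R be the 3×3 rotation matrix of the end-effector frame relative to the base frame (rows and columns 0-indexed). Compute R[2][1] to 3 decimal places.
-0.707

End-effector y-axis (col 1 of R) = (-0.5000,0.5000,-0.7071)
R[2][1] = -0.7071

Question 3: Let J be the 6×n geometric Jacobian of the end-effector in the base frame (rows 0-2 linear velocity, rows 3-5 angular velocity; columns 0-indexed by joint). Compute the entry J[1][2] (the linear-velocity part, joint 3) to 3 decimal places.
axis z_2 = (-0.7071,-0.7071,0.0000); lever o_n−o_2 = (-8.6569,-2.6569,-2.5858)
cross product → J_v[:, 2] = (1.8284,-1.8284,-4.2426)
J_ω[:, 2] = z_2
entry J[1][2] = -1.8284

-1.828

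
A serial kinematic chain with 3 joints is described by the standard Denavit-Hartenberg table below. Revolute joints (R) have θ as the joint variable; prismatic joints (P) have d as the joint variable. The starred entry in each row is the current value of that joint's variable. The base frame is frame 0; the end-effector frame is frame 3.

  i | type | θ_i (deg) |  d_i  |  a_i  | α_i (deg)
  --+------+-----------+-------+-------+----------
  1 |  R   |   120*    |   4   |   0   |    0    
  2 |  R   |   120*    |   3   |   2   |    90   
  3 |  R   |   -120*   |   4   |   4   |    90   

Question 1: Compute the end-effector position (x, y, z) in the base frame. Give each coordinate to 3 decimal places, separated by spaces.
after link 1: o_1 = (0.0000, 0.0000, 4.0000)
after link 2: o_2 = (-1.0000, -1.7321, 7.0000)
after link 3: o_3 = (-3.4641, 2.0000, 3.5359)

-3.464 2.000 3.536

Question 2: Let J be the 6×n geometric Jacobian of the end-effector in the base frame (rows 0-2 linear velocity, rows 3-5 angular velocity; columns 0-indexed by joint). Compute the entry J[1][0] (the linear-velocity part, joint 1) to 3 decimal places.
-3.464

axis z_0 = ẑ; lever o_n−o_0 = (-3.4641,2.0000,3.5359)
cross product → J_v[:, 0] = (-2.0000,-3.4641,0.0000)
J_ω[:, 0] = z_0
entry J[1][0] = -3.4641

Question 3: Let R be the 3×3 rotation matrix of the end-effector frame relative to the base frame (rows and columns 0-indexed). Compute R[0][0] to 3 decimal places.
End-effector x-axis (col 0 of R) = (0.2500,0.4330,-0.8660)
R[0][0] = 0.2500

0.250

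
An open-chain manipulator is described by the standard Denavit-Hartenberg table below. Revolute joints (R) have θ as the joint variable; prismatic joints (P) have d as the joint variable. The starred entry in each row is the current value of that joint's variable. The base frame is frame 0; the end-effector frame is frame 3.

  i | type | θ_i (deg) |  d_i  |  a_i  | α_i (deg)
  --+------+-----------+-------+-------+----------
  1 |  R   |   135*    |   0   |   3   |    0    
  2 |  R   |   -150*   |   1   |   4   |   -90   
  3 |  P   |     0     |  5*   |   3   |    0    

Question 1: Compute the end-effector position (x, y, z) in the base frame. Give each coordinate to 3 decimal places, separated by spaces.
5.934 5.139 1.000

after link 1: o_1 = (-2.1213, 2.1213, 0.0000)
after link 2: o_2 = (1.7424, 1.0860, 1.0000)
after link 3: o_3 = (5.9343, 5.1392, 1.0000)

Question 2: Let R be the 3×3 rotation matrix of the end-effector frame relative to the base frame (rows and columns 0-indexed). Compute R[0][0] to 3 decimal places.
End-effector x-axis (col 0 of R) = (0.9659,-0.2588,0.0000)
R[0][0] = 0.9659

0.966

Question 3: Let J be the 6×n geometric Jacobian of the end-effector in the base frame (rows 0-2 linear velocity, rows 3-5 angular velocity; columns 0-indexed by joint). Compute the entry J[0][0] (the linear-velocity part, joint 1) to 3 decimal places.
axis z_0 = ẑ; lever o_n−o_0 = (5.9343,5.1392,1.0000)
cross product → J_v[:, 0] = (-5.1392,5.9343,0.0000)
J_ω[:, 0] = z_0
entry J[0][0] = -5.1392

-5.139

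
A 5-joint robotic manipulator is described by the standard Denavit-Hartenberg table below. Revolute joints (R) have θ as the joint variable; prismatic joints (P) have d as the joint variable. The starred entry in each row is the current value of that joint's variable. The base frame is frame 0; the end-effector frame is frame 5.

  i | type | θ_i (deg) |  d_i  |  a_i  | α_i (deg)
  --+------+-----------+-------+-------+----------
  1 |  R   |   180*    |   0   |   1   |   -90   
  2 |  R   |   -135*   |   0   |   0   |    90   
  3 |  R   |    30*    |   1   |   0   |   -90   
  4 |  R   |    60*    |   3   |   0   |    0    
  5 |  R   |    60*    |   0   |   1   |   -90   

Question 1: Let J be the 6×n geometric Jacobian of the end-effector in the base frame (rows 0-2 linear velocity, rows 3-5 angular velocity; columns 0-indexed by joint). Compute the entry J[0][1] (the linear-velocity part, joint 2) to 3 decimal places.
1.462

axis z_1 = (-0.0000,-1.0000,0.0000); lever o_n−o_1 = (-1.2721,-2.3481,-1.4616)
cross product → J_v[:, 1] = (1.4616,-0.0000,-1.2721)
J_ω[:, 1] = z_1
entry J[0][1] = 1.4616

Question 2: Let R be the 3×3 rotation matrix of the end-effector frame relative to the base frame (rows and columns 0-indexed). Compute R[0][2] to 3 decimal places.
End-effector z-axis (col 2 of R) = (-0.1768,0.4330,-0.8839)
R[0][2] = -0.1768

-0.177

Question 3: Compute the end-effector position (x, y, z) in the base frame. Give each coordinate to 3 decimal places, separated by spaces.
-2.272 -2.348 -1.462

after link 1: o_1 = (-1.0000, 0.0000, 0.0000)
after link 2: o_2 = (-1.0000, 0.0000, 0.0000)
after link 3: o_3 = (-0.2929, -0.0000, -0.7071)
after link 4: o_4 = (-1.3536, -2.5981, -1.7678)
after link 5: o_5 = (-2.2721, -2.3481, -1.4616)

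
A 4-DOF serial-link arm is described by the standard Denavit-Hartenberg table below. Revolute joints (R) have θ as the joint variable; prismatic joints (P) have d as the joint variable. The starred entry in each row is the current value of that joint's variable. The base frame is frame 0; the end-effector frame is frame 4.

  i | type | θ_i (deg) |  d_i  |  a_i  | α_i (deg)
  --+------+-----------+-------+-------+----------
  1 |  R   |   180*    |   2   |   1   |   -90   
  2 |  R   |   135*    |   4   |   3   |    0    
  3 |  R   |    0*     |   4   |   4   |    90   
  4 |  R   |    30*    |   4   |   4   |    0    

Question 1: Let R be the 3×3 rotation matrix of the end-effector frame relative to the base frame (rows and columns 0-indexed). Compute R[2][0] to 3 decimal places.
-0.612

End-effector x-axis (col 0 of R) = (0.6124,-0.5000,-0.6124)
R[2][0] = -0.6124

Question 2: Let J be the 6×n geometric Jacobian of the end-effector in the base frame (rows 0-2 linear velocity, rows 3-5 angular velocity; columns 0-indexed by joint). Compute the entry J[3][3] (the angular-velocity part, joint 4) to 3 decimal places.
-0.707

axis z_3 = (-0.7071,-0.0000,-0.7071); lever o_n−o_3 = (-0.3789,-2.0000,-5.2779)
cross product → J_v[:, 3] = (-1.4142,-3.4641,1.4142)
J_ω[:, 3] = z_3
entry J[3][3] = -0.7071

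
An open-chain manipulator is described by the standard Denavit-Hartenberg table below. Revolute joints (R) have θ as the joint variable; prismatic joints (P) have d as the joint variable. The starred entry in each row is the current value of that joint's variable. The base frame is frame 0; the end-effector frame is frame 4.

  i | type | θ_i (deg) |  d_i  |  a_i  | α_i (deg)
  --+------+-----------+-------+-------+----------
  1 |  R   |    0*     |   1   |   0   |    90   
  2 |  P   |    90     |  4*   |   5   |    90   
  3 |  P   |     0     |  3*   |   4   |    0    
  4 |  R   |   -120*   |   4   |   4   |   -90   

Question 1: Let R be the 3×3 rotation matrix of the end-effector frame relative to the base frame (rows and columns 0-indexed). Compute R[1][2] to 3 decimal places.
End-effector z-axis (col 2 of R) = (0.0000,0.5000,0.8660)
R[1][2] = 0.5000

0.500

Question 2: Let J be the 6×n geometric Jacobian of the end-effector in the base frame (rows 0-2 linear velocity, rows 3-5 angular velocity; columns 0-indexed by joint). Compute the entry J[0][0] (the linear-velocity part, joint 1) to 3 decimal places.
0.536

axis z_0 = ẑ; lever o_n−o_0 = (7.0000,-0.5359,8.0000)
cross product → J_v[:, 0] = (0.5359,7.0000,-0.0000)
J_ω[:, 0] = z_0
entry J[0][0] = 0.5359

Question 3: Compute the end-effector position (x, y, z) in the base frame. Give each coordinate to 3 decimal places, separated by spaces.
after link 1: o_1 = (0.0000, 0.0000, 1.0000)
after link 2: o_2 = (0.0000, -4.0000, 6.0000)
after link 3: o_3 = (3.0000, -4.0000, 10.0000)
after link 4: o_4 = (7.0000, -0.5359, 8.0000)

7.000 -0.536 8.000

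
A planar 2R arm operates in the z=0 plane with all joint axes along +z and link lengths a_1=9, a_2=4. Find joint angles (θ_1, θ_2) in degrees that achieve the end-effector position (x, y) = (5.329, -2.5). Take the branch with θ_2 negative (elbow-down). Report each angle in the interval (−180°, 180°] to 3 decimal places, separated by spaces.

cos θ_2 = (34.6482−9²−4²)/(2·9·4) = -0.8660; θ_2 = -149.9967° (elbow-down)
β = atan2(-2.5000,5.3290) = -25.1327°; ψ = atan2(-2.0002,5.5360) = -19.8651°
θ_1 = β − ψ = -5.2676°

-5.268 -149.997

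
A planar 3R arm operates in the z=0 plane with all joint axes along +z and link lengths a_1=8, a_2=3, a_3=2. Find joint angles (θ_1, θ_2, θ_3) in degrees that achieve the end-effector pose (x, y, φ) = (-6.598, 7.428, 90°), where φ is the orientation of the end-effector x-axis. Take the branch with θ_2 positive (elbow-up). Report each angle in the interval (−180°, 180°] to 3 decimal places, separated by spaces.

wrist centre = target − a_3·(cos φ, sin φ) = (-6.5980, 5.4280)
cos θ_2 = (72.9968−8²−3²)/(2·8·3) = -0.0001; θ_2 = 90.0038° (elbow-up)
β = atan2(5.4280,-6.5980) = 140.5568°; ψ = atan2(3.0000,7.9998) = 20.5565°
θ_1 = β − ψ = 120.0003°
θ_3 = φ − θ_1 − θ_2 = -120.0041° (wrapped to (-180°,180°])

120.000 90.004 -120.004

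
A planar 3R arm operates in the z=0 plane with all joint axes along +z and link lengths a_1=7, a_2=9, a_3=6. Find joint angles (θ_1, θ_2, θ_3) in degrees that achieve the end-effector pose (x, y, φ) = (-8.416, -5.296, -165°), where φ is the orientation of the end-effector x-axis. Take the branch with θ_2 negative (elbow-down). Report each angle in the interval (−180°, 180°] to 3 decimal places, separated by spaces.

wrist centre = target − a_3·(cos φ, sin φ) = (-2.6204, -3.7431)
cos θ_2 = (20.8774−7²−9²)/(2·7·9) = -0.8661; θ_2 = -150.0031° (elbow-down)
β = atan2(-3.7431,-2.6204) = -124.9949°; ψ = atan2(-4.4996,-0.7945) = -100.0132°
θ_1 = β − ψ = -24.9817°
θ_3 = φ − θ_1 − θ_2 = 9.9848° (wrapped to (-180°,180°])

-24.982 -150.003 9.985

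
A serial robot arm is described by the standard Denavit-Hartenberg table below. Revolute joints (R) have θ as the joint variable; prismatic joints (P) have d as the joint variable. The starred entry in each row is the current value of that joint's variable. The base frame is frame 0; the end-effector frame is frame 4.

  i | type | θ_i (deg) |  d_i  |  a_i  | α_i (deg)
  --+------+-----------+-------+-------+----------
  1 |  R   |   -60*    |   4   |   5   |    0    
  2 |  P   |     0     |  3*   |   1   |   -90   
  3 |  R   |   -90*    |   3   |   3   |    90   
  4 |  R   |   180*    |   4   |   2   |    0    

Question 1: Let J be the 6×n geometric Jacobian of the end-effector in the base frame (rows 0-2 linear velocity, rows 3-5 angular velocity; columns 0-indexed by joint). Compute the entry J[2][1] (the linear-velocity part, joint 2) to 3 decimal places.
prismatic axis z_1 = (0.0000,0.0000,1.0000)
J_v[:, 1] = z_1; J_ω[:, 1] = (0,0,0)
entry J[2][1] = 1.0000

1.000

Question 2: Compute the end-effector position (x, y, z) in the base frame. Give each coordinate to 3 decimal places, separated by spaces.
3.598 -0.232 8.000

after link 1: o_1 = (2.5000, -4.3301, 4.0000)
after link 2: o_2 = (3.0000, -5.1962, 7.0000)
after link 3: o_3 = (5.5981, -3.6962, 10.0000)
after link 4: o_4 = (3.5981, -0.2321, 8.0000)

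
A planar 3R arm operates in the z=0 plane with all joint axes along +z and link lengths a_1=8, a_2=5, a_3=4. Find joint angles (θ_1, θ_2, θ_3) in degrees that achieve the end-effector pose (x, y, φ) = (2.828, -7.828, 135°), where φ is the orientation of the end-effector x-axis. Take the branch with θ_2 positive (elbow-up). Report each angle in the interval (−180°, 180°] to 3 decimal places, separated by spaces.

wrist centre = target − a_3·(cos φ, sin φ) = (5.6564, -10.6564)
cos θ_2 = (145.5546−8²−5²)/(2·8·5) = 0.7069; θ_2 = 45.0141° (elbow-up)
β = atan2(-10.6564,5.6564) = -62.0407°; ψ = atan2(3.5364,11.5347) = 17.0450°
θ_1 = β − ψ = -79.0856°
θ_3 = φ − θ_1 − θ_2 = 169.0715° (wrapped to (-180°,180°])

-79.086 45.014 169.072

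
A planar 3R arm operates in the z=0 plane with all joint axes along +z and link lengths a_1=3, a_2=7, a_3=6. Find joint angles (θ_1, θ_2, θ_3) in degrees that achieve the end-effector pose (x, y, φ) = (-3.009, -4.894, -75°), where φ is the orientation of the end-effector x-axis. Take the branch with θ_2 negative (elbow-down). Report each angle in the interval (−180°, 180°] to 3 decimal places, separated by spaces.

wrist centre = target − a_3·(cos φ, sin φ) = (-4.5619, 0.9016)
cos θ_2 = (21.6239−3²−7²)/(2·3·7) = -0.8661; θ_2 = -150.0084° (elbow-down)
β = atan2(0.9016,-4.5619) = 168.8209°; ψ = atan2(-3.4991,-3.0627) = -131.1949°
θ_1 = β − ψ = 300.0158°
θ_3 = φ − θ_1 − θ_2 = 134.9926° (wrapped to (-180°,180°])

-59.984 -150.008 134.993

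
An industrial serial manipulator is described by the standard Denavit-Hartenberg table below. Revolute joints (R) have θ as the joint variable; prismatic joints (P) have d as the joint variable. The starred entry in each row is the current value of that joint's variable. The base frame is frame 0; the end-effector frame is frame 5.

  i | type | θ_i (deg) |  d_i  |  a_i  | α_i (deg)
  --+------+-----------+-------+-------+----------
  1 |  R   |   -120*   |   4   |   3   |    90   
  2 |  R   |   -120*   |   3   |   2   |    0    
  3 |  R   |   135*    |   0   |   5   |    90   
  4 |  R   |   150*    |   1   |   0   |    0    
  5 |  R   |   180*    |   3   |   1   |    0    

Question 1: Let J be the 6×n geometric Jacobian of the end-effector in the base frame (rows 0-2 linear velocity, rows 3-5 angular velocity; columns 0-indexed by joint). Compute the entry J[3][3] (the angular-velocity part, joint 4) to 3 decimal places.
axis z_3 = (-0.1294,-0.2241,-0.9659); lever o_n−o_3 = (-0.5029,-1.8710,-3.6396)
cross product → J_v[:, 3] = (-0.9915,0.0148,0.1294)
J_ω[:, 3] = z_3
entry J[3][3] = -0.1294

-0.129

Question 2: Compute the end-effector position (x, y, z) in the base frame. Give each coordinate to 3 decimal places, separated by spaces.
-6.516 -6.286 -0.078

after link 1: o_1 = (-1.5000, -2.5981, 4.0000)
after link 2: o_2 = (-3.5981, -0.2321, 2.2679)
after link 3: o_3 = (-6.0129, -4.4146, 3.5620)
after link 4: o_4 = (-6.1423, -4.6388, 2.5961)
after link 5: o_5 = (-6.5158, -6.2857, -0.0775)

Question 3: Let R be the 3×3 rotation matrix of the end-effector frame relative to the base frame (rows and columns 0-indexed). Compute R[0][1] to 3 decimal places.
-0.991

End-effector y-axis (col 1 of R) = (-0.9915,0.0148,0.1294)
R[0][1] = -0.9915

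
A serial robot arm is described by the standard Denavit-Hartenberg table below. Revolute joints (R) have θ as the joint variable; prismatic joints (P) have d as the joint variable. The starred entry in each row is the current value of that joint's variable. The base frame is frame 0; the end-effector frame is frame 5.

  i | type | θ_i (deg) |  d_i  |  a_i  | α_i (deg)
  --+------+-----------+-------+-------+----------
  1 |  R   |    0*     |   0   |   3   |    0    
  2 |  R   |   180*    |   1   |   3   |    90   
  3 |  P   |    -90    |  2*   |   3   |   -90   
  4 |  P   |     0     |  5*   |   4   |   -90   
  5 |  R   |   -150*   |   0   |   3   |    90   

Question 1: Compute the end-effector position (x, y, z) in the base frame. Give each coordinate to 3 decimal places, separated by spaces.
after link 1: o_1 = (3.0000, 0.0000, 0.0000)
after link 2: o_2 = (0.0000, 0.0000, 1.0000)
after link 3: o_3 = (0.0000, 2.0000, -2.0000)
after link 4: o_4 = (-5.0000, 2.0000, -6.0000)
after link 5: o_5 = (-6.5000, 2.0000, -3.4019)

-6.500 2.000 -3.402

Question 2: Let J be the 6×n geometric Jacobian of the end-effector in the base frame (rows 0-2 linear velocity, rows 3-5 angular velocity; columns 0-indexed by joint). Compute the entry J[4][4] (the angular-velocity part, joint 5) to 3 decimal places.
axis z_4 = (-0.0000,-1.0000,-0.0000); lever o_n−o_4 = (-1.5000,0.0000,2.5981)
cross product → J_v[:, 4] = (-2.5981,0.0000,-1.5000)
J_ω[:, 4] = z_4
entry J[4][4] = -1.0000

-1.000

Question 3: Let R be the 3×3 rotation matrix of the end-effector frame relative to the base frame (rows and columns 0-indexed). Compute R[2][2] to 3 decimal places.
End-effector z-axis (col 2 of R) = (0.8660,-0.0000,0.5000)
R[2][2] = 0.5000

0.500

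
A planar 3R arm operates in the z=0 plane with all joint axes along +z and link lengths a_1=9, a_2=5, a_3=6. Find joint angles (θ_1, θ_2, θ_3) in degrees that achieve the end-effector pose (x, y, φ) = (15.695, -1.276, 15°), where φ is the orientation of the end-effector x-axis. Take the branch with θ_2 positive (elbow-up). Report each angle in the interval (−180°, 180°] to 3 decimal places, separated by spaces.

-45.002 89.999 -29.996

wrist centre = target − a_3·(cos φ, sin φ) = (9.8994, -2.8289)
cos θ_2 = (106.0018−9²−5²)/(2·9·5) = 0.0000; θ_2 = 89.9989° (elbow-up)
β = atan2(-2.8289,9.8994) = -15.9481°; ψ = atan2(5.0000,9.0001) = 29.0543°
θ_1 = β − ψ = -45.0024°
θ_3 = φ − θ_1 − θ_2 = -29.9965° (wrapped to (-180°,180°])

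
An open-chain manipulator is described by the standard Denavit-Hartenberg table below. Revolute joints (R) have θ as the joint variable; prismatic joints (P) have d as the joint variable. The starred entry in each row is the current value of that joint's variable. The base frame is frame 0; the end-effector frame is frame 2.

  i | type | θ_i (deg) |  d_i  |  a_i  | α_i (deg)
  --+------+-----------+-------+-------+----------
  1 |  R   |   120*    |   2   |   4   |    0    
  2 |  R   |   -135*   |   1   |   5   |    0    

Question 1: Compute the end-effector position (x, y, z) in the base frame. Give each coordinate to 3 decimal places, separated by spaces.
after link 1: o_1 = (-2.0000, 3.4641, 2.0000)
after link 2: o_2 = (2.8296, 2.1700, 3.0000)

2.830 2.170 3.000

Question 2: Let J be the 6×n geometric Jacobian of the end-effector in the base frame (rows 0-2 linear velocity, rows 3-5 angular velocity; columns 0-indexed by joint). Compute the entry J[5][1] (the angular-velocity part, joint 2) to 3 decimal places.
1.000

axis z_1 = (0.0000,0.0000,1.0000); lever o_n−o_1 = (4.8296,-1.2941,1.0000)
cross product → J_v[:, 1] = (1.2941,4.8296,-0.0000)
J_ω[:, 1] = z_1
entry J[5][1] = 1.0000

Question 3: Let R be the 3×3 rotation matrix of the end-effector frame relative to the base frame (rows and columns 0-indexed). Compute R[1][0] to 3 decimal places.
-0.259

End-effector x-axis (col 0 of R) = (0.9659,-0.2588,0.0000)
R[1][0] = -0.2588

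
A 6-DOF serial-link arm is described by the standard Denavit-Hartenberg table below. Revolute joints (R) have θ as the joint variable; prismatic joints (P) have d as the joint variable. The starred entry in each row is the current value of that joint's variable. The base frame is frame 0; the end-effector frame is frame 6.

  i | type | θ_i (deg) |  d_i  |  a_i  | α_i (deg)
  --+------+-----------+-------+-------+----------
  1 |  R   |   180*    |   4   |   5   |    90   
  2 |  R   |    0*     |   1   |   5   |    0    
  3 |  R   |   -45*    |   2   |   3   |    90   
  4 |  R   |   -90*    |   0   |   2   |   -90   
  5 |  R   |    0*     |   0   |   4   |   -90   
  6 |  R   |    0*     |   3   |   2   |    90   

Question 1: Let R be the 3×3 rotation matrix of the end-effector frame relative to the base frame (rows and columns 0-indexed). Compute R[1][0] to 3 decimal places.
-1.000

End-effector x-axis (col 0 of R) = (-0.0000,-1.0000,-0.0000)
R[1][0] = -1.0000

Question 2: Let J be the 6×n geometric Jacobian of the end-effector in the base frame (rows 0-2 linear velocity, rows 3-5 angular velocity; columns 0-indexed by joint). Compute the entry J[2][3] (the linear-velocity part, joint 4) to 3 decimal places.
-5.657

axis z_3 = (0.7071,0.0000,-0.7071); lever o_n−o_3 = (-2.1213,-8.0000,2.1213)
cross product → J_v[:, 3] = (-5.6569,0.0000,-5.6569)
J_ω[:, 3] = z_3
entry J[2][3] = -5.6569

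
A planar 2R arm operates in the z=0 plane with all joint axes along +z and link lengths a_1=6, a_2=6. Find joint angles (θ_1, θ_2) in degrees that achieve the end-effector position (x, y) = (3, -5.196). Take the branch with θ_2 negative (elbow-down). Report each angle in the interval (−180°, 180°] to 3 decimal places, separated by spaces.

cos θ_2 = (35.9984−6²−6²)/(2·6·6) = -0.5000; θ_2 = -120.0015° (elbow-down)
β = atan2(-5.1960,3.0000) = -59.9993°; ψ = atan2(-5.1961,2.9999) = -60.0007°
θ_1 = β − ψ = 0.0015°

0.001 -120.001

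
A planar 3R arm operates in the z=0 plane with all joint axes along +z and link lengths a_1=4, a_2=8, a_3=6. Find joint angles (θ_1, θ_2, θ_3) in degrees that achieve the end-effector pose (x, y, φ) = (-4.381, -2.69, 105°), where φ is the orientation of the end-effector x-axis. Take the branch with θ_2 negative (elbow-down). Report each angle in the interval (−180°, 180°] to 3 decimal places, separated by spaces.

-44.999 -89.998 -120.003

wrist centre = target − a_3·(cos φ, sin φ) = (-2.8281, -8.4856)
cos θ_2 = (80.0027−4²−8²)/(2·4·8) = 0.0000; θ_2 = -89.9976° (elbow-down)
β = atan2(-8.4856,-2.8281) = -108.4323°; ψ = atan2(-8.0000,4.0003) = -63.4330°
θ_1 = β − ψ = -44.9993°
θ_3 = φ − θ_1 − θ_2 = -120.0031° (wrapped to (-180°,180°])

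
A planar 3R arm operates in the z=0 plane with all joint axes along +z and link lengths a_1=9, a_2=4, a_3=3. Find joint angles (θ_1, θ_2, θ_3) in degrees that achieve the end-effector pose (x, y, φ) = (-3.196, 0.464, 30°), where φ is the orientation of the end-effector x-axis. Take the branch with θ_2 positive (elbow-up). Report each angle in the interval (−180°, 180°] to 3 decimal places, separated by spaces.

170.275 150.002 69.723

wrist centre = target − a_3·(cos φ, sin φ) = (-5.7941, -1.0360)
cos θ_2 = (34.6446−9²−4²)/(2·9·4) = -0.8660; θ_2 = 150.0025° (elbow-up)
β = atan2(-1.0360,-5.7941) = -169.8625°; ψ = atan2(1.9999,5.5358) = 19.8626°
θ_1 = β − ψ = -189.7251°
θ_3 = φ − θ_1 − θ_2 = 69.7226° (wrapped to (-180°,180°])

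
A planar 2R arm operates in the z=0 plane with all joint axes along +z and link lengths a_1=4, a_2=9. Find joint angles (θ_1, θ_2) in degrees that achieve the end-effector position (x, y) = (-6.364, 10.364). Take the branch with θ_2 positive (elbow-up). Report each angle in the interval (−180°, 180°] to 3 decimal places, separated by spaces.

90.001 44.999

cos θ_2 = (147.9130−4²−9²)/(2·4·9) = 0.7071; θ_2 = 44.9985° (elbow-up)
β = atan2(10.3640,-6.3640) = 121.5519°; ψ = atan2(6.3638,10.3641) = 31.5508°
θ_1 = β − ψ = 90.0011°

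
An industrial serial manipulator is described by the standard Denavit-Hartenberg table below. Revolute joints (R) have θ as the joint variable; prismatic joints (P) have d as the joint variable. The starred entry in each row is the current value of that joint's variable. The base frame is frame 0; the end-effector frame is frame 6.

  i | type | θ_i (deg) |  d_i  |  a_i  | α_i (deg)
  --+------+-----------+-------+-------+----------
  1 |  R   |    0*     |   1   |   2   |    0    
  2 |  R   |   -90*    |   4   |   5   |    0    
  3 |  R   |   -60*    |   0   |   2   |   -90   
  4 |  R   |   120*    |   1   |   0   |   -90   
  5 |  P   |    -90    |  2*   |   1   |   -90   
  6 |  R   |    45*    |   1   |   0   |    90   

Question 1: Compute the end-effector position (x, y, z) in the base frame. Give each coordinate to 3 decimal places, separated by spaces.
3.201 -6.616 5.134

after link 1: o_1 = (2.0000, 0.0000, 1.0000)
after link 2: o_2 = (2.0000, -5.0000, 5.0000)
after link 3: o_3 = (0.2679, -6.0000, 5.0000)
after link 4: o_4 = (0.7679, -6.8660, 5.0000)
after link 5: o_5 = (2.7679, -6.8660, 6.0000)
after link 6: o_6 = (3.2010, -6.6160, 5.1340)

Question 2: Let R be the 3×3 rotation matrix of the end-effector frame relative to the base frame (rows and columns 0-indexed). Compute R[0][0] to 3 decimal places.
End-effector x-axis (col 0 of R) = (-0.1768,-0.9186,-0.3536)
R[0][0] = -0.1768

-0.177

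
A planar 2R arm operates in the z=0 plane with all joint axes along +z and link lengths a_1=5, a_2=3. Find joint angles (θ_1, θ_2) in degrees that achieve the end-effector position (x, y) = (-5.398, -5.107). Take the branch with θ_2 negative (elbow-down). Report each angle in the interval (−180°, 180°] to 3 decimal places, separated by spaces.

cos θ_2 = (55.2199−5²−3²)/(2·5·3) = 0.7073; θ_2 = -44.9820° (elbow-down)
β = atan2(-5.1070,-5.3980) = -136.5868°; ψ = atan2(-2.1207,7.1220) = -16.5815°
θ_1 = β − ψ = -120.0052°

-120.005 -44.982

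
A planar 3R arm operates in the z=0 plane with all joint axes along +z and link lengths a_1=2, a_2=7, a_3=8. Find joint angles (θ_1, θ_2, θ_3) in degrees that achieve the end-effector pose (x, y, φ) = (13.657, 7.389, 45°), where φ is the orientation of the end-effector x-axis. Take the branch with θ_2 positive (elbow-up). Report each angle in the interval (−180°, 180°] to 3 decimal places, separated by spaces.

-35.562 59.994 20.568

wrist centre = target − a_3·(cos φ, sin φ) = (8.0001, 1.7321)
cos θ_2 = (67.0027−2²−7²)/(2·2·7) = 0.5001; θ_2 = 59.9937° (elbow-up)
β = atan2(1.7321,8.0001) = 12.2168°; ψ = atan2(6.0618,5.5007) = 47.7784°
θ_1 = β − ψ = -35.5616°
θ_3 = φ − θ_1 − θ_2 = 20.5679° (wrapped to (-180°,180°])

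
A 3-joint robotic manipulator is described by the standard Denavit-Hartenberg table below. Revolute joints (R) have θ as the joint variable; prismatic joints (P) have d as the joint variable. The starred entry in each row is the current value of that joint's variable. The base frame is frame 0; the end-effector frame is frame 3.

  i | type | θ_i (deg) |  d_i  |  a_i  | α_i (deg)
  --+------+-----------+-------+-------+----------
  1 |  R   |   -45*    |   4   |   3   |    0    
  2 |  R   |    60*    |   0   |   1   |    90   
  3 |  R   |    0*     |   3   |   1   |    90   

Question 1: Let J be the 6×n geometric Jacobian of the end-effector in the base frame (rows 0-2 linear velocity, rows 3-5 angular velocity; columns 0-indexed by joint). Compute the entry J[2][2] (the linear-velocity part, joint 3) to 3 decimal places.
axis z_2 = (0.2588,-0.9659,0.0000); lever o_n−o_2 = (1.7424,-2.6390,0.0000)
cross product → J_v[:, 2] = (0.0000,0.0000,1.0000)
J_ω[:, 2] = z_2
entry J[2][2] = 1.0000

1.000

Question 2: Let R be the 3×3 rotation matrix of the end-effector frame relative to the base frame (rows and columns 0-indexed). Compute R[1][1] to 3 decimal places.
End-effector y-axis (col 1 of R) = (0.2588,-0.9659,0.0000)
R[1][1] = -0.9659

-0.966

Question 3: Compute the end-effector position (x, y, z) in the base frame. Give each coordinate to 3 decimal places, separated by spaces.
4.830 -4.501 4.000

after link 1: o_1 = (2.1213, -2.1213, 4.0000)
after link 2: o_2 = (3.0872, -1.8625, 4.0000)
after link 3: o_3 = (4.8296, -4.5015, 4.0000)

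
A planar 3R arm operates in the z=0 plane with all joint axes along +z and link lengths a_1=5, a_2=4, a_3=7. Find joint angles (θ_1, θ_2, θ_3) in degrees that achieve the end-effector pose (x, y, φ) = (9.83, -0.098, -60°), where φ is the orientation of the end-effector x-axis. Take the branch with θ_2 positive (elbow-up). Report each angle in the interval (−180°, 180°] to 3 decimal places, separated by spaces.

wrist centre = target − a_3·(cos φ, sin φ) = (6.3300, 5.9642)
cos θ_2 = (75.6403−5²−4²)/(2·5·4) = 0.8660; θ_2 = 30.0020° (elbow-up)
β = atan2(5.9642,6.3300) = 43.2956°; ψ = atan2(2.0001,8.4640) = 13.2956°
θ_1 = β − ψ = 30.0001°
θ_3 = φ − θ_1 − θ_2 = -120.0021° (wrapped to (-180°,180°])

30.000 30.002 -120.002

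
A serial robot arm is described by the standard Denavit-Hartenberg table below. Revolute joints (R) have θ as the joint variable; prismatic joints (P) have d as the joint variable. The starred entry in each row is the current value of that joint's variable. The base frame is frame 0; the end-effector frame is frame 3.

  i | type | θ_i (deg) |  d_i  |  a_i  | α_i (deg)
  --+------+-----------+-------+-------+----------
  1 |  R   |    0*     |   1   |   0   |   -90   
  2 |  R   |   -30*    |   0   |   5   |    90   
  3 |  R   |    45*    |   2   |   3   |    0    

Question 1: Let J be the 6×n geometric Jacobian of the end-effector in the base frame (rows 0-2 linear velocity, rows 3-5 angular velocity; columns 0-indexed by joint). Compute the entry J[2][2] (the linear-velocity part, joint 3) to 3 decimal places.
-1.061

axis z_2 = (-0.5000,0.0000,0.8660); lever o_n−o_2 = (0.8371,2.1213,2.7927)
cross product → J_v[:, 2] = (-1.8371,2.1213,-1.0607)
J_ω[:, 2] = z_2
entry J[2][2] = -1.0607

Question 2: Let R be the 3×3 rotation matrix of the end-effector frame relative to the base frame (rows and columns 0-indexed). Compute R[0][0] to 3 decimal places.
0.612

End-effector x-axis (col 0 of R) = (0.6124,0.7071,0.3536)
R[0][0] = 0.6124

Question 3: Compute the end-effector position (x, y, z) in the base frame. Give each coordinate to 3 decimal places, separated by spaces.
5.167 2.121 6.293

after link 1: o_1 = (0.0000, 0.0000, 1.0000)
after link 2: o_2 = (4.3301, -0.0000, 3.5000)
after link 3: o_3 = (5.1672, 2.1213, 6.2927)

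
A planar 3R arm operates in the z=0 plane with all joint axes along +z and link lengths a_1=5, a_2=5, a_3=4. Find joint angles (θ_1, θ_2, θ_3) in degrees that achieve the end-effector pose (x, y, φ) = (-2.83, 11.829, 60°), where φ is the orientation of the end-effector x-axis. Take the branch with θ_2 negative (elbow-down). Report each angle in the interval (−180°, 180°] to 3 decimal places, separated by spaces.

135.004 -30.002 -45.002

wrist centre = target − a_3·(cos φ, sin φ) = (-4.8300, 8.3649)
cos θ_2 = (93.3004−5²−5²)/(2·5·5) = 0.8660; θ_2 = -30.0019° (elbow-down)
β = atan2(8.3649,-4.8300) = 120.0027°; ψ = atan2(-2.5001,9.3300) = -15.0010°
θ_1 = β − ψ = 135.0037°
θ_3 = φ − θ_1 − θ_2 = -45.0017° (wrapped to (-180°,180°])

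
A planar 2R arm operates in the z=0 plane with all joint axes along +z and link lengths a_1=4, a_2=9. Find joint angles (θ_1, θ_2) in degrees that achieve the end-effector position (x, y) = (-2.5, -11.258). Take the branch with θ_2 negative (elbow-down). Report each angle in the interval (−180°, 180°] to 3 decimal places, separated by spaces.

-59.995 -60.007

cos θ_2 = (132.9926−4²−9²)/(2·4·9) = 0.4999; θ_2 = -60.0068° (elbow-down)
β = atan2(-11.2580,-2.5000) = -102.5202°; ψ = atan2(-7.7948,8.4991) = -42.5249°
θ_1 = β − ψ = -59.9953°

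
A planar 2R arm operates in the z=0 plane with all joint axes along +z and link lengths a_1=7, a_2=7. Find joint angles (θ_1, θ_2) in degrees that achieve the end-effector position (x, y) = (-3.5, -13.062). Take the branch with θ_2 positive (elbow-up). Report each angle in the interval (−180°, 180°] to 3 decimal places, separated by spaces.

-120.003 30.005

cos θ_2 = (182.8658−7²−7²)/(2·7·7) = 0.8660; θ_2 = 30.0054° (elbow-up)
β = atan2(-13.0620,-3.5000) = -105.0002°; ψ = atan2(3.5006,13.0618) = 15.0027°
θ_1 = β − ψ = -120.0029°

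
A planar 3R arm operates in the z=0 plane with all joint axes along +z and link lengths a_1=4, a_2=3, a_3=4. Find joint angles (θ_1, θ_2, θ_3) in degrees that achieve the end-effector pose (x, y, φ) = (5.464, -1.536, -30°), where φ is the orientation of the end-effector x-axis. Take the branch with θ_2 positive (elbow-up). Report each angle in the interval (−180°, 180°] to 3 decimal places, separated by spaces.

-33.873 150.002 -146.130

wrist centre = target − a_3·(cos φ, sin φ) = (1.9999, 0.4640)
cos θ_2 = (4.2149−4²−3²)/(2·4·3) = -0.8660; θ_2 = 150.0024° (elbow-up)
β = atan2(0.4640,1.9999) = 13.0622°; ψ = atan2(1.4999,1.4019) = 46.9349°
θ_1 = β − ψ = -33.8727°
θ_3 = φ − θ_1 − θ_2 = -146.1297° (wrapped to (-180°,180°])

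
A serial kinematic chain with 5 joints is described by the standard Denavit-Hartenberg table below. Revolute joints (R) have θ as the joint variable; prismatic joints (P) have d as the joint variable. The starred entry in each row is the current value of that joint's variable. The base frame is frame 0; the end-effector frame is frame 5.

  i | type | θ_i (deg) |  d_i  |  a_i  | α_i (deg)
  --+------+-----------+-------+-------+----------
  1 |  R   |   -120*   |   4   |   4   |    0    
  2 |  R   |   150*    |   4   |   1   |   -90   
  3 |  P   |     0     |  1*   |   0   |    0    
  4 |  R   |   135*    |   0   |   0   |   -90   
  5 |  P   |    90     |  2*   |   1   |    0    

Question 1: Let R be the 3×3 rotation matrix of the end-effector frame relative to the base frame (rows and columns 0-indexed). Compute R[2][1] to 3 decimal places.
End-effector y-axis (col 1 of R) = (0.6124,0.3536,0.7071)
R[2][1] = 0.7071

0.707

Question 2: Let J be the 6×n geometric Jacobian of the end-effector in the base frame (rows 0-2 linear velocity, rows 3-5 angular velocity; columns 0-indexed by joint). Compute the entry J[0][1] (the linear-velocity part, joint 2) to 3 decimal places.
axis z_1 = (0.0000,0.0000,1.0000); lever o_n−o_1 = (-0.3587,-0.2071,5.4142)
cross product → J_v[:, 1] = (0.2071,-0.3587,0.0000)
J_ω[:, 1] = z_1
entry J[0][1] = 0.2071

0.207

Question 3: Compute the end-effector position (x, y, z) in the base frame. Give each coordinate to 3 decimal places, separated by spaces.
after link 1: o_1 = (-2.0000, -3.4641, 4.0000)
after link 2: o_2 = (-1.1340, -2.9641, 8.0000)
after link 3: o_3 = (-1.6340, -2.0981, 8.0000)
after link 4: o_4 = (-1.6340, -2.0981, 8.0000)
after link 5: o_5 = (-2.3587, -3.6712, 9.4142)

-2.359 -3.671 9.414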